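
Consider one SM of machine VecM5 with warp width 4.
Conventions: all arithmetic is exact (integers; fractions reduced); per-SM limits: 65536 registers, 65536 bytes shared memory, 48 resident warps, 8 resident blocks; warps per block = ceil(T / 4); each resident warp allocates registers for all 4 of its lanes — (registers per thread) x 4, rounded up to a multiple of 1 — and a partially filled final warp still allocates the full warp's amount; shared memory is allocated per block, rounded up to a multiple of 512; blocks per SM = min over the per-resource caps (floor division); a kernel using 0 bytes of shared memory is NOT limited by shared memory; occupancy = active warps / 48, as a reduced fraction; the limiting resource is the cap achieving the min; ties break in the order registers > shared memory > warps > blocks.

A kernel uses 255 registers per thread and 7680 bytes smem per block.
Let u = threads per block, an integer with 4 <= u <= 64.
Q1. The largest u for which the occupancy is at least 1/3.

Answer: u = 64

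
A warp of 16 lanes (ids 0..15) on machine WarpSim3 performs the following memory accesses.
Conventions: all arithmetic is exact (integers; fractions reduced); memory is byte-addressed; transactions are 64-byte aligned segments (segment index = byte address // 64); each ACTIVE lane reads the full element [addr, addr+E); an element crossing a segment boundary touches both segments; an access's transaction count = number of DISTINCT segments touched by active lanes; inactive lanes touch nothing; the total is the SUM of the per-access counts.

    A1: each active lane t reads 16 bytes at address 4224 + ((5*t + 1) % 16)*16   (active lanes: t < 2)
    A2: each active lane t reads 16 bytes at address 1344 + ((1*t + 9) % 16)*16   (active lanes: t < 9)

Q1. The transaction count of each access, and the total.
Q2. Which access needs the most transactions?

A1: 2 transactions
A2: 3 transactions

Answer: 2,3; total 5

Answer: A2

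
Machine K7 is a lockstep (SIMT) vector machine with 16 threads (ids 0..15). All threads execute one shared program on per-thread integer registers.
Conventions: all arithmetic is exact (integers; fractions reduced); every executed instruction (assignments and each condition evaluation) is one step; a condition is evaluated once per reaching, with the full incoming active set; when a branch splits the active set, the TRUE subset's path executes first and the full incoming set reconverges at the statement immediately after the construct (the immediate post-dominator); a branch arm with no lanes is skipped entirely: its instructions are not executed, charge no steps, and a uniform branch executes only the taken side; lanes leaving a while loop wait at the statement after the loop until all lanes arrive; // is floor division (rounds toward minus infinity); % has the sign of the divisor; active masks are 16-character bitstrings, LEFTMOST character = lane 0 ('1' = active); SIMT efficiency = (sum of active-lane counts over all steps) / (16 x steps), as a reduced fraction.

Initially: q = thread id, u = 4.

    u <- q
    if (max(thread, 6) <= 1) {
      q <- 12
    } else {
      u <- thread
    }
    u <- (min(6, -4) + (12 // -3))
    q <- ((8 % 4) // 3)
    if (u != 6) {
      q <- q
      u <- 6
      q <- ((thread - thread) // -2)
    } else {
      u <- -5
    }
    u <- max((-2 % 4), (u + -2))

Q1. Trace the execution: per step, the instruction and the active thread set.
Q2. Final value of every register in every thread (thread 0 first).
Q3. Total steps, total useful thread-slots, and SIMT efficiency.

step 0: u <- q                       1111111111111111
step 1: eval (max(thread, 6) <= 1)   1111111111111111
step 2: u <- thread                  1111111111111111
step 3: u <- (min(6, -4) + (12 // -3)) 1111111111111111
step 4: q <- ((8 % 4) // 3)          1111111111111111
step 5: eval (u != 6)                1111111111111111
step 6: q <- q                       1111111111111111
step 7: u <- 6                       1111111111111111
step 8: q <- ((thread - thread) // -2) 1111111111111111
step 9: u <- max((-2 % 4), (u + -2)) 1111111111111111

Answer: 10 steps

q: 0,0,0,0,0,0,0,0,0,0,0,0,0,0,0,0
u: 4,4,4,4,4,4,4,4,4,4,4,4,4,4,4,4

steps = 10; useful = 160; efficiency = 160/160 = 1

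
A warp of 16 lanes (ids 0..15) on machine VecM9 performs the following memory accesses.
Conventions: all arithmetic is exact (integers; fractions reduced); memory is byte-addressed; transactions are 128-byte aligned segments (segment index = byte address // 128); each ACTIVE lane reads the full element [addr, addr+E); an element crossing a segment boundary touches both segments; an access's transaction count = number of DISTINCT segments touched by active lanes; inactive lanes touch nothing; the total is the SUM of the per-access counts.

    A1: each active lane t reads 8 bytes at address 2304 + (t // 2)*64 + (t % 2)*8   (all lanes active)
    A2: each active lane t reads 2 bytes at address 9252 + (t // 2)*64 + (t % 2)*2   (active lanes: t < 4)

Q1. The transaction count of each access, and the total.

A1: 4 transactions
A2: 1 transaction

Answer: 4,1; total 5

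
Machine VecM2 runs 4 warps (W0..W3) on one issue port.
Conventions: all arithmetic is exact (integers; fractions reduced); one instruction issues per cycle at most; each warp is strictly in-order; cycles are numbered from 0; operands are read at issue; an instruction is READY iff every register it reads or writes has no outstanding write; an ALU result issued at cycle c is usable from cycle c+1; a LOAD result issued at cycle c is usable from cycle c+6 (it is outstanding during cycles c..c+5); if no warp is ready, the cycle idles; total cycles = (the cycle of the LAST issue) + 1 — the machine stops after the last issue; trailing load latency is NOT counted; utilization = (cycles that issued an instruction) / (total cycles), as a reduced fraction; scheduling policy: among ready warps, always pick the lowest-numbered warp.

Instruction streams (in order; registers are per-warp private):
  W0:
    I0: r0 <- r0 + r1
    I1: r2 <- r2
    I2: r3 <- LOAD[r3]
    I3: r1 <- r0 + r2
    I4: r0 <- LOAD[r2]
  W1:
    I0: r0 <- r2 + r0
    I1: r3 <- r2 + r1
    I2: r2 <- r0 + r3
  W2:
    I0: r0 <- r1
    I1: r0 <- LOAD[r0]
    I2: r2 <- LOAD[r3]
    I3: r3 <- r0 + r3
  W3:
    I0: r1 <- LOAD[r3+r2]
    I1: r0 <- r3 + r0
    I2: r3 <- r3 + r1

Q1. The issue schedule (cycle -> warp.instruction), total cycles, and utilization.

cycle 0: W0.I0
cycle 1: W0.I1
cycle 2: W0.I2
cycle 3: W0.I3
cycle 4: W0.I4
cycle 5: W1.I0
cycle 6: W1.I1
cycle 7: W1.I2
cycle 8: W2.I0
cycle 9: W2.I1
cycle 10: W2.I2
cycle 11: W3.I0
cycle 12: W3.I1
cycle 13: idle
cycle 14: idle
cycle 15: W2.I3
cycle 16: idle
cycle 17: W3.I2

Answer: 18 cycles, utilization 5/6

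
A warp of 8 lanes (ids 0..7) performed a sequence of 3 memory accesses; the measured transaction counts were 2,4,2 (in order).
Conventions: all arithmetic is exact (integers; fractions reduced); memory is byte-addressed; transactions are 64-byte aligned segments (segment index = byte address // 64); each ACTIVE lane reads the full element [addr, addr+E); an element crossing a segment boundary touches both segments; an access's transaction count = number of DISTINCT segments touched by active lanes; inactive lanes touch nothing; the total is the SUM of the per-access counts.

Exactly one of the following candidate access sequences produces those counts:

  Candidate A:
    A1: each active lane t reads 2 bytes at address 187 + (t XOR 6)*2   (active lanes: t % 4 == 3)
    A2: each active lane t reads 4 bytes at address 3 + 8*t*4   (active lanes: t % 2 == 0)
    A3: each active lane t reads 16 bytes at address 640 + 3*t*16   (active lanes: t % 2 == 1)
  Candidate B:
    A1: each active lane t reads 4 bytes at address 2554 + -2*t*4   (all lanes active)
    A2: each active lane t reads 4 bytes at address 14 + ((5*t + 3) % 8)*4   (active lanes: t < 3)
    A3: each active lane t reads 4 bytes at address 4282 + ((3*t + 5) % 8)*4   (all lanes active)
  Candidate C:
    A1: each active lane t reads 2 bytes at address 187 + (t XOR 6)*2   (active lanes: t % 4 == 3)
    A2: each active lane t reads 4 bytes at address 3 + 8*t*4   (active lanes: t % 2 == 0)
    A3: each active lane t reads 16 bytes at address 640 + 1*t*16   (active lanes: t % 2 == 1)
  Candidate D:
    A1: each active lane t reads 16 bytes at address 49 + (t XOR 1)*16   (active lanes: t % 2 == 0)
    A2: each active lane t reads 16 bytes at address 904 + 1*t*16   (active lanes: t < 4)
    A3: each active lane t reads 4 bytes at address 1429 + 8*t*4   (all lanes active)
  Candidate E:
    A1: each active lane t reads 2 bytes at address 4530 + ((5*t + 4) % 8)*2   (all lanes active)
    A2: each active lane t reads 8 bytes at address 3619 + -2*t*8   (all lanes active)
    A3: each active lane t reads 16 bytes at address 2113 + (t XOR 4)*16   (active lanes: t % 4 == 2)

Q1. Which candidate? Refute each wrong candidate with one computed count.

A: A3 gives 4 transactions, not 2
B: A1 gives 1 transaction, not 2
D: A2 gives 2 transactions, not 4
E: A2 gives 3 transactions, not 4
C: all counts match (2,4,2)

Answer: C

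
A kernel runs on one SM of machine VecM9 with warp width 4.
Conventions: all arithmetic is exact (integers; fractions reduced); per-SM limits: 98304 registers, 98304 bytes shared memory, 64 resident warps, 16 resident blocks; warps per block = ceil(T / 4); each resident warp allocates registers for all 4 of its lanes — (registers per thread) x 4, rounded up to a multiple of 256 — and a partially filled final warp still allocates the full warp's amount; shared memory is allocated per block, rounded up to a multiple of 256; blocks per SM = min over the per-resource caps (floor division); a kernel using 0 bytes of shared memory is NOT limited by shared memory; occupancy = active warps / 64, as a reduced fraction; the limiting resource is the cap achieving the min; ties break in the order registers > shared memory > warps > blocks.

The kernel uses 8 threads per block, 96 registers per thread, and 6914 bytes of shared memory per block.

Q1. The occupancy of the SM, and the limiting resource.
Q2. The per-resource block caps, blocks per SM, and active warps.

Answer: occupancy 13/32, limited by shared memory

registers: 96 blocks
shared memory: 13 blocks
warps: 32 blocks
blocks: 16 blocks

Answer: 13 blocks, 26 active warps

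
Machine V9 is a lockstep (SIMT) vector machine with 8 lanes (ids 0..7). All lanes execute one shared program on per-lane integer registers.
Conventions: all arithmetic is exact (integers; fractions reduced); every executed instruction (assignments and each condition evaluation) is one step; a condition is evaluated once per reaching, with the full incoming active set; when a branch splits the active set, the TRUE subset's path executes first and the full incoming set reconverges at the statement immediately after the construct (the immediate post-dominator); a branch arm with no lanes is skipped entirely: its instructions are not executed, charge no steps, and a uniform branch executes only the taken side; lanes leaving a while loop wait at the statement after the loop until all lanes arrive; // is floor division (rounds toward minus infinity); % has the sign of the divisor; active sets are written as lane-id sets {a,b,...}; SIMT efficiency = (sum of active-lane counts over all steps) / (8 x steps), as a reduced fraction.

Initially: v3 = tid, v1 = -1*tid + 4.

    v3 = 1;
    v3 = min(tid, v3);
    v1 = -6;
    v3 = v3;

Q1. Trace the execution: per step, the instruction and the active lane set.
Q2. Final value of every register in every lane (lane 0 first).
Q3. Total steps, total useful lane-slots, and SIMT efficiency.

step 0: v3 <- 1                      {0,1,2,3,4,5,6,7}
step 1: v3 <- min(tid, v3)           {0,1,2,3,4,5,6,7}
step 2: v1 <- -6                     {0,1,2,3,4,5,6,7}
step 3: v3 <- v3                     {0,1,2,3,4,5,6,7}

Answer: 4 steps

v3: 0,1,1,1,1,1,1,1
v1: -6,-6,-6,-6,-6,-6,-6,-6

steps = 4; useful = 32; efficiency = 32/32 = 1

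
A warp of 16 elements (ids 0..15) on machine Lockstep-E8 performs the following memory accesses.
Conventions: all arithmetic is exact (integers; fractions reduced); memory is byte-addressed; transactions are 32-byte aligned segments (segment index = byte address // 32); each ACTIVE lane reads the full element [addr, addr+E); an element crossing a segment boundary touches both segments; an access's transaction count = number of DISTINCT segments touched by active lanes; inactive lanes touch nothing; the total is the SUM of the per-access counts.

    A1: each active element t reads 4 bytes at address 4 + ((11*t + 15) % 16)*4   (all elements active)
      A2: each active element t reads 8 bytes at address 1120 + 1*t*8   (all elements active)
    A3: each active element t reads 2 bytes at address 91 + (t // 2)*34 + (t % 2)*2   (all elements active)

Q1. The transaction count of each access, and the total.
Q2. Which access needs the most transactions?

A1: 3 transactions
A2: 4 transactions
A3: 9 transactions

Answer: 3,4,9; total 16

Answer: A3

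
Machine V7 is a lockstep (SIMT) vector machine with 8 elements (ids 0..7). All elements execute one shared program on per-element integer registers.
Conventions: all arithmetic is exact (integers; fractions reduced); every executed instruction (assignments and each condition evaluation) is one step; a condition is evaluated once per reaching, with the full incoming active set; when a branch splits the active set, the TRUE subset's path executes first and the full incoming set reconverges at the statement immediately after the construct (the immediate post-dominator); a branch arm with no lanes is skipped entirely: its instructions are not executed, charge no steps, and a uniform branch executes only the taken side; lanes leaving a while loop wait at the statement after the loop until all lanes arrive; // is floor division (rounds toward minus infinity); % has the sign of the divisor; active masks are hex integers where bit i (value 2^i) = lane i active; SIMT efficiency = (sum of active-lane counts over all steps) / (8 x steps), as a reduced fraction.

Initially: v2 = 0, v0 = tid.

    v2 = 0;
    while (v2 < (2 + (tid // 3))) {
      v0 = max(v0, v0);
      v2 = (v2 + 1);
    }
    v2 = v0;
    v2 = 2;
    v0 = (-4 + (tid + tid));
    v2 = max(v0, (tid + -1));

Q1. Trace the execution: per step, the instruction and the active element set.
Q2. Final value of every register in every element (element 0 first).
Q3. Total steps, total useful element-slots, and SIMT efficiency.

step 0: v2 <- 0                      0xff
step 1: eval (v2 < (2 + (tid // 3))) 0xff
step 2: v0 <- max(v0, v0)            0xff
step 3: v2 <- (v2 + 1)               0xff
step 4: eval (v2 < (2 + (tid // 3))) 0xff
step 5: v0 <- max(v0, v0)            0xff
step 6: v2 <- (v2 + 1)               0xff
step 7: eval (v2 < (2 + (tid // 3))) 0xff
step 8: v0 <- max(v0, v0)            0xf8
step 9: v2 <- (v2 + 1)               0xf8
step 10: eval (v2 < (2 + (tid // 3))) 0xf8
step 11: v0 <- max(v0, v0)            0xc0
step 12: v2 <- (v2 + 1)               0xc0
step 13: eval (v2 < (2 + (tid // 3))) 0xc0
step 14: v2 <- v0                     0xff
step 15: v2 <- 2                      0xff
step 16: v0 <- (-4 + (tid + tid))     0xff
step 17: v2 <- max(v0, (tid + -1))    0xff

Answer: 18 steps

v2: -1,0,1,2,4,6,8,10
v0: -4,-2,0,2,4,6,8,10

steps = 18; useful = 117; efficiency = 117/144 = 13/16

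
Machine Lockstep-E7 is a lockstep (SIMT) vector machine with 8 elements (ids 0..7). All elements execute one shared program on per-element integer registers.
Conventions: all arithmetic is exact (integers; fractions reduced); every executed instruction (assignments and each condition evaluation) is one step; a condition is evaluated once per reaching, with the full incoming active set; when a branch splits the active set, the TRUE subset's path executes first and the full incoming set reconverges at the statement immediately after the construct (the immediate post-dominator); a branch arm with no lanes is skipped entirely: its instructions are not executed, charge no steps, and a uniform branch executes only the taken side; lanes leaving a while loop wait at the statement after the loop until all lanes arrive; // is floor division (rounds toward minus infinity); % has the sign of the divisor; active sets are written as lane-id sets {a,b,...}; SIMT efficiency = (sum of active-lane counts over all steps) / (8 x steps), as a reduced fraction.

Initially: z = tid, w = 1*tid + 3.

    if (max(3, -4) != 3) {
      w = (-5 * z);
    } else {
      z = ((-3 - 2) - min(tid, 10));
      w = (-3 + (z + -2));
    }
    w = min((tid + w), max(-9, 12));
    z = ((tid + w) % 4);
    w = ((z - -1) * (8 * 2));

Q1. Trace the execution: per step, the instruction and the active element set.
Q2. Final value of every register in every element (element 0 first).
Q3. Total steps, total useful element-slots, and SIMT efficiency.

step 0: eval (max(3, -4) != 3)       {0,1,2,3,4,5,6,7}
step 1: z <- ((-3 - 2) - min(tid, 10)) {0,1,2,3,4,5,6,7}
step 2: w <- (-3 + (z + -2))         {0,1,2,3,4,5,6,7}
step 3: w <- min((tid + w), max(-9, 12)) {0,1,2,3,4,5,6,7}
step 4: z <- ((tid + w) % 4)         {0,1,2,3,4,5,6,7}
step 5: w <- ((z - -1) * (8 * 2))    {0,1,2,3,4,5,6,7}

Answer: 6 steps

z: 2,3,0,1,2,3,0,1
w: 48,64,16,32,48,64,16,32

steps = 6; useful = 48; efficiency = 48/48 = 1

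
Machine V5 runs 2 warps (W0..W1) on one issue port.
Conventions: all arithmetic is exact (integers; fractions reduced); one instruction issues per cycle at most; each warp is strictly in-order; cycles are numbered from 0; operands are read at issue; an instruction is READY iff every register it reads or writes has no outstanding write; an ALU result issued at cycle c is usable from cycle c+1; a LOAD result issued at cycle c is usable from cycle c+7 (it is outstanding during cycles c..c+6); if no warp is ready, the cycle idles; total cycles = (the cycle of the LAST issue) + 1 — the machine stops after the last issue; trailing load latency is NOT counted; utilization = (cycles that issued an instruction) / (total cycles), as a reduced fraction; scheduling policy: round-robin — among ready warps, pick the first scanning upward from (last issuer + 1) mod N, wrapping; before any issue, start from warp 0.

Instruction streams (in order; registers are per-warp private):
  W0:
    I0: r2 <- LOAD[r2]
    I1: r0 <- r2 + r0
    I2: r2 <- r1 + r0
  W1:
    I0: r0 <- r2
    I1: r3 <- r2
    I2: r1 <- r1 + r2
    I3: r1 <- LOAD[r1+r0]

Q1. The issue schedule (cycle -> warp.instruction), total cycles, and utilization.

cycle 0: W0.I0
cycle 1: W1.I0
cycle 2: W1.I1
cycle 3: W1.I2
cycle 4: W1.I3
cycle 5: idle
cycle 6: idle
cycle 7: W0.I1
cycle 8: W0.I2

Answer: 9 cycles, utilization 7/9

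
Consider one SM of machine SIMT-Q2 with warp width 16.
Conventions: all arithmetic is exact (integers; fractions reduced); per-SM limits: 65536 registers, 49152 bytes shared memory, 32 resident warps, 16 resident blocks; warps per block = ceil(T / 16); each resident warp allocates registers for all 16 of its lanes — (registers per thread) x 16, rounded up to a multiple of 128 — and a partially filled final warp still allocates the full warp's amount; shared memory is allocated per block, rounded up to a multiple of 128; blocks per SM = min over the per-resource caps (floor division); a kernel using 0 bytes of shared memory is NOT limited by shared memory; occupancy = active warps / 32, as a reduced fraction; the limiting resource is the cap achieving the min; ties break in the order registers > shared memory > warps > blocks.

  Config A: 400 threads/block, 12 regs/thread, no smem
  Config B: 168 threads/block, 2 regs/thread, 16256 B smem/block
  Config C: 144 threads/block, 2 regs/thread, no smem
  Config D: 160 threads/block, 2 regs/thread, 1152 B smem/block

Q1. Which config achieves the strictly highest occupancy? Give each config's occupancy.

occupancies: A 25/32, B 11/16, C 27/32, D 15/16

Answer: D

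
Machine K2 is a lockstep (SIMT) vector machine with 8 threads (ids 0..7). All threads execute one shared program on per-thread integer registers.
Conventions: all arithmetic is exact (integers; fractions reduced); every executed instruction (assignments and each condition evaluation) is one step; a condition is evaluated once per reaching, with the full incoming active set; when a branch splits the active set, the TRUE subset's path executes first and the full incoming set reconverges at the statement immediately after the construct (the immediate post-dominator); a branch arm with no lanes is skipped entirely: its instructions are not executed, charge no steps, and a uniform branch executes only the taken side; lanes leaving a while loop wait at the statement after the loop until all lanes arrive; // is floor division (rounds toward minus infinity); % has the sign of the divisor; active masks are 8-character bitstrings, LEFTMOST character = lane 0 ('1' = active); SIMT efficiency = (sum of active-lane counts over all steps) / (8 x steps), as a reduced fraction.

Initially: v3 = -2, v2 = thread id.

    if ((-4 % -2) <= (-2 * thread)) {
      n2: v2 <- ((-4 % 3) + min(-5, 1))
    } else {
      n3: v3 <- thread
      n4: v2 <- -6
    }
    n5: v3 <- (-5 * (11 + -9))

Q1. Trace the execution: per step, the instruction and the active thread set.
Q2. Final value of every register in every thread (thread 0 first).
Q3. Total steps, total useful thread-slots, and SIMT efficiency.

step 0: eval ((-4 % -2) <= (-2 * thread)) 11111111
step 1: v2 <- ((-4 % 3) + min(-5, 1)) 10000000
step 2: v3 <- thread                 01111111
step 3: v2 <- -6                     01111111
step 4: v3 <- (-5 * (11 + -9))       11111111

Answer: 5 steps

v3: -10,-10,-10,-10,-10,-10,-10,-10
v2: -3,-6,-6,-6,-6,-6,-6,-6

steps = 5; useful = 31; efficiency = 31/40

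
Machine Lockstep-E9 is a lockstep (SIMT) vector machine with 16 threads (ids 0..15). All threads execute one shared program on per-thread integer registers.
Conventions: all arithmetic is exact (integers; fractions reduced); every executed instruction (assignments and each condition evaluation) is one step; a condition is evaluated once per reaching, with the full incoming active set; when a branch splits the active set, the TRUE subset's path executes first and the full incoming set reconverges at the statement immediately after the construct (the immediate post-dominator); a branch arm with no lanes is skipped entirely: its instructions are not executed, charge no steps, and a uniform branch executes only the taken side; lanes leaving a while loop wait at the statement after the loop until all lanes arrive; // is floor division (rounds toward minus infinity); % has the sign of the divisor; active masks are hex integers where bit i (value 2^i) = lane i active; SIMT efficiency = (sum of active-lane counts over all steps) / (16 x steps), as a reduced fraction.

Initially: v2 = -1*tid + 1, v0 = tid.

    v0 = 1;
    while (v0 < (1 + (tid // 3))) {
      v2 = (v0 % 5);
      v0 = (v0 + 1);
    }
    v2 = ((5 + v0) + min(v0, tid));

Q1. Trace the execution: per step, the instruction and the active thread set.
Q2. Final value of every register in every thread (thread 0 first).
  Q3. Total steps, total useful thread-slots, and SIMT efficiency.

step 0: v0 <- 1                      0xffff
step 1: eval (v0 < (1 + (tid // 3))) 0xffff
step 2: v2 <- (v0 % 5)               0xfff8
step 3: v0 <- (v0 + 1)               0xfff8
step 4: eval (v0 < (1 + (tid // 3))) 0xfff8
step 5: v2 <- (v0 % 5)               0xffc0
step 6: v0 <- (v0 + 1)               0xffc0
step 7: eval (v0 < (1 + (tid // 3))) 0xffc0
step 8: v2 <- (v0 % 5)               0xfe00
step 9: v0 <- (v0 + 1)               0xfe00
step 10: eval (v0 < (1 + (tid // 3))) 0xfe00
step 11: v2 <- (v0 % 5)               0xf000
step 12: v0 <- (v0 + 1)               0xf000
step 13: eval (v0 < (1 + (tid // 3))) 0xf000
step 14: v2 <- (v0 % 5)               0x8000
step 15: v0 <- (v0 + 1)               0x8000
step 16: eval (v0 < (1 + (tid // 3))) 0x8000
step 17: v2 <- ((5 + v0) + min(v0, tid)) 0xffff

Answer: 18 steps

v2: 6,7,7,9,9,9,11,11,11,13,13,13,15,15,15,17
v0: 1,1,1,2,2,2,3,3,3,4,4,4,5,5,5,6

steps = 18; useful = 153; efficiency = 153/288 = 17/32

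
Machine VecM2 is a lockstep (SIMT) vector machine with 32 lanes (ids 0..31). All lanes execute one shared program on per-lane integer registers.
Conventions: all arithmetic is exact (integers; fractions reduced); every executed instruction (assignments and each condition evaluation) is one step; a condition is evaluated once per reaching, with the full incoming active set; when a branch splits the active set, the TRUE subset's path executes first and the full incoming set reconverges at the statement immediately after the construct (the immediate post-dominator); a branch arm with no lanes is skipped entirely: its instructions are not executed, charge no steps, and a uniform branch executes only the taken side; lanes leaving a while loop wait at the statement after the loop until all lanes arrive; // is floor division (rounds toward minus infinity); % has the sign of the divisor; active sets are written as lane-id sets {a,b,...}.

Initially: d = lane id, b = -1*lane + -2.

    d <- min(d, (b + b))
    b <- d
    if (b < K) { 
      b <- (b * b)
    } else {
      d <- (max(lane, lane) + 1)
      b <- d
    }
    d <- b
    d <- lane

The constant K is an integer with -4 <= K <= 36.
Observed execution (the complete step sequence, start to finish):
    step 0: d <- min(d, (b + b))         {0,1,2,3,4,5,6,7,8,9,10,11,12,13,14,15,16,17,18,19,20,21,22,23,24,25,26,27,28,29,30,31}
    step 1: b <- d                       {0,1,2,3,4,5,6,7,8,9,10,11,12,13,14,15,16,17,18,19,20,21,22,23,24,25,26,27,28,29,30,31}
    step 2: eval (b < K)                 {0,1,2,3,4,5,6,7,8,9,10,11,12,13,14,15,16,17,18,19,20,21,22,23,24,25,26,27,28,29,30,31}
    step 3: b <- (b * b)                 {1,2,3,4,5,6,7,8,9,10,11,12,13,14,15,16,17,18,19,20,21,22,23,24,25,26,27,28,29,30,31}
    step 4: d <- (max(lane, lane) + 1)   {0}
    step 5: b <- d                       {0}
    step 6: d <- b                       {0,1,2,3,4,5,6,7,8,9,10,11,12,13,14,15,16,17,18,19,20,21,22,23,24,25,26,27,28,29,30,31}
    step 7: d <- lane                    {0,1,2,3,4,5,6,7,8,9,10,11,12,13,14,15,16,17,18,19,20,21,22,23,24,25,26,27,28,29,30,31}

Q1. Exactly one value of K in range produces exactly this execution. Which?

Answer: K = -4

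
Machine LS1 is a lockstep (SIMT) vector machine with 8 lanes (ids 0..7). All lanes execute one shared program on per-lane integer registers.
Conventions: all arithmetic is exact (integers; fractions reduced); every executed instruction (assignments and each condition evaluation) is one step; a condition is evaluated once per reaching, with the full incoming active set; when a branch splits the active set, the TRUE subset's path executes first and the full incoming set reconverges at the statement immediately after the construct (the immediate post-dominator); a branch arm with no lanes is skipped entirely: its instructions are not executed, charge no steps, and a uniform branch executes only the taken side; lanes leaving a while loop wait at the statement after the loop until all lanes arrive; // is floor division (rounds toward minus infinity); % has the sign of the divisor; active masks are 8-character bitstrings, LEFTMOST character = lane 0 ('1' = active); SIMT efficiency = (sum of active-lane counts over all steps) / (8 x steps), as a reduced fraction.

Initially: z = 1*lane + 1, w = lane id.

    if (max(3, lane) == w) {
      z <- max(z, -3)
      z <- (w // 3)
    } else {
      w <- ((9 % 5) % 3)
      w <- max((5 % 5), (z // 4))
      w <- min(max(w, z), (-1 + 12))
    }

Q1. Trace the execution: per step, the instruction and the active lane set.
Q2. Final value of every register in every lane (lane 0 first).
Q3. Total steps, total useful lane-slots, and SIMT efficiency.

step 0: eval (max(3, lane) == w)     11111111
step 1: z <- max(z, -3)              00011111
step 2: z <- (w // 3)                00011111
step 3: w <- ((9 % 5) % 3)           11100000
step 4: w <- max((5 % 5), (z // 4))  11100000
step 5: w <- min(max(w, z), (-1 + 12)) 11100000

Answer: 6 steps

z: 1,2,3,1,1,1,2,2
w: 1,2,3,3,4,5,6,7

steps = 6; useful = 27; efficiency = 27/48 = 9/16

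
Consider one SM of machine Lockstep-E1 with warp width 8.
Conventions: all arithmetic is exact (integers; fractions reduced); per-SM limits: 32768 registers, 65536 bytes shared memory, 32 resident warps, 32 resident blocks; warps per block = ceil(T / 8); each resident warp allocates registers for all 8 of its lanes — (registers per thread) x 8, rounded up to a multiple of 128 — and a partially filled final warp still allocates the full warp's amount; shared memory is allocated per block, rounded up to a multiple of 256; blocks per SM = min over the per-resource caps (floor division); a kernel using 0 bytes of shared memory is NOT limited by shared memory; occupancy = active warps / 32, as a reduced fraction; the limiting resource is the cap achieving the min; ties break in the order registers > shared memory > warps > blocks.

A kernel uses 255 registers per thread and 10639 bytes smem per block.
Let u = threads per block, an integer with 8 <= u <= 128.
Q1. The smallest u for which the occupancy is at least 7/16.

Answer: u = 17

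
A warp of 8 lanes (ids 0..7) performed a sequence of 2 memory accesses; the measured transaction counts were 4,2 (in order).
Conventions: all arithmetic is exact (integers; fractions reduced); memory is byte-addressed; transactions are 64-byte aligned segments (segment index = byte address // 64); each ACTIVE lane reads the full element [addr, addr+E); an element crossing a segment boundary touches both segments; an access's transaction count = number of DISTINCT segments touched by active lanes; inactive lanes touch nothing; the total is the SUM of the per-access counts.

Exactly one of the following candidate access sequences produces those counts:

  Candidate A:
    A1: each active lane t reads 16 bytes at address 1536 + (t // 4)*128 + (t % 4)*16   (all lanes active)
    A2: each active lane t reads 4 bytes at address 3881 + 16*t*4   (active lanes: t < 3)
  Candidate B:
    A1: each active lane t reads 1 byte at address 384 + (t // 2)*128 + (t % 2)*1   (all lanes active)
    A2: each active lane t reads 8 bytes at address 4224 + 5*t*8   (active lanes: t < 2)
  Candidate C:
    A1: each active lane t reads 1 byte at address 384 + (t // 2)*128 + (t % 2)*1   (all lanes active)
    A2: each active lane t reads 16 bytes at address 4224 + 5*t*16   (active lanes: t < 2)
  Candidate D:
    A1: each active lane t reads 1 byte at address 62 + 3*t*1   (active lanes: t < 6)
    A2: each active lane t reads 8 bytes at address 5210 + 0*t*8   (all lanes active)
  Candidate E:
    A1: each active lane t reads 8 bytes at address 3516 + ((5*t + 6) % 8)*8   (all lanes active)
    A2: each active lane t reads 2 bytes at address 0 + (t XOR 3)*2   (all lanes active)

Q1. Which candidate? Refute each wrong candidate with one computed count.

A: A1 gives 2 transactions, not 4
B: A2 gives 1 transaction, not 2
D: A1 gives 2 transactions, not 4
E: A1 gives 2 transactions, not 4
C: all counts match (4,2)

Answer: C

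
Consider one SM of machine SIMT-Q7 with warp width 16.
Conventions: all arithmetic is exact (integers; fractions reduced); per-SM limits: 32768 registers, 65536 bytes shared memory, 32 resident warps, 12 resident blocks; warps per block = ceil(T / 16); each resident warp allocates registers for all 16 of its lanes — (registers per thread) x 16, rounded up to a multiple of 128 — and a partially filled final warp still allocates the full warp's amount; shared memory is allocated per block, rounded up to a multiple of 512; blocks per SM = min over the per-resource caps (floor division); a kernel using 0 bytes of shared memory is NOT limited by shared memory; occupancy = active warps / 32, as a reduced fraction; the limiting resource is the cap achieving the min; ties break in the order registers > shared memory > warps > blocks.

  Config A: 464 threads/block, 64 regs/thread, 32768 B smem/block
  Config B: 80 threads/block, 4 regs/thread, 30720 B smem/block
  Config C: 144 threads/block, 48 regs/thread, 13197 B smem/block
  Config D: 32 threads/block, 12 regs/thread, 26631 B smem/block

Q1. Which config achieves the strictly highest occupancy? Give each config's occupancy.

occupancies: A 29/32, B 5/16, C 27/32, D 1/8

Answer: A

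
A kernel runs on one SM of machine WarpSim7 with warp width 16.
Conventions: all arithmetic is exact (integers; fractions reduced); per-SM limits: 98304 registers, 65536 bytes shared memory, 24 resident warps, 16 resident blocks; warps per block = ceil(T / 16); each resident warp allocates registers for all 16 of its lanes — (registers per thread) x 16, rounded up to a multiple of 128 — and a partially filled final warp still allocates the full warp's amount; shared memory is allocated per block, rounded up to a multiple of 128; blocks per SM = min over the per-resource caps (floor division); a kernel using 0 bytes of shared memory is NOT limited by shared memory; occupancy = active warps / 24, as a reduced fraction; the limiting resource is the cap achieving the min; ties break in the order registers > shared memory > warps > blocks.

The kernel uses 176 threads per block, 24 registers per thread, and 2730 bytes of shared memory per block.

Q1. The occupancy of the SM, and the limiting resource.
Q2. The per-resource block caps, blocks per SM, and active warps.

Answer: occupancy 11/12, limited by warps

registers: 23 blocks
shared memory: 23 blocks
warps: 2 blocks
blocks: 16 blocks

Answer: 2 blocks, 22 active warps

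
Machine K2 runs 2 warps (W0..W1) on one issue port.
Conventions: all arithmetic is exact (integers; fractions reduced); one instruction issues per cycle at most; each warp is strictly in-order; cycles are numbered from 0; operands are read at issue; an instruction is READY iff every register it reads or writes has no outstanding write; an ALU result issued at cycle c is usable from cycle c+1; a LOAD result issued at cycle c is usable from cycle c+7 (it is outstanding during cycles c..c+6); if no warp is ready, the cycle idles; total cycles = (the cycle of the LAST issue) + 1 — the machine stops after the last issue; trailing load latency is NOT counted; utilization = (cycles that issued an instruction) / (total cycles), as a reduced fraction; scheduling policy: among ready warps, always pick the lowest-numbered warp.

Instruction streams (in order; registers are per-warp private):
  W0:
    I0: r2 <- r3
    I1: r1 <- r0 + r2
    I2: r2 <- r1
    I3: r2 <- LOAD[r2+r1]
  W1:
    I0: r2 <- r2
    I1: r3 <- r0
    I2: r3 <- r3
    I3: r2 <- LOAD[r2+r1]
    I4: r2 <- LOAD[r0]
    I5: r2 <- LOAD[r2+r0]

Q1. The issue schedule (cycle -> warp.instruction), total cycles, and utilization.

cycle 0: W0.I0
cycle 1: W0.I1
cycle 2: W0.I2
cycle 3: W0.I3
cycle 4: W1.I0
cycle 5: W1.I1
cycle 6: W1.I2
cycle 7: W1.I3
cycle 8: idle
cycle 9: idle
cycle 10: idle
cycle 11: idle
cycle 12: idle
cycle 13: idle
cycle 14: W1.I4
cycle 15: idle
cycle 16: idle
cycle 17: idle
cycle 18: idle
cycle 19: idle
cycle 20: idle
cycle 21: W1.I5

Answer: 22 cycles, utilization 5/11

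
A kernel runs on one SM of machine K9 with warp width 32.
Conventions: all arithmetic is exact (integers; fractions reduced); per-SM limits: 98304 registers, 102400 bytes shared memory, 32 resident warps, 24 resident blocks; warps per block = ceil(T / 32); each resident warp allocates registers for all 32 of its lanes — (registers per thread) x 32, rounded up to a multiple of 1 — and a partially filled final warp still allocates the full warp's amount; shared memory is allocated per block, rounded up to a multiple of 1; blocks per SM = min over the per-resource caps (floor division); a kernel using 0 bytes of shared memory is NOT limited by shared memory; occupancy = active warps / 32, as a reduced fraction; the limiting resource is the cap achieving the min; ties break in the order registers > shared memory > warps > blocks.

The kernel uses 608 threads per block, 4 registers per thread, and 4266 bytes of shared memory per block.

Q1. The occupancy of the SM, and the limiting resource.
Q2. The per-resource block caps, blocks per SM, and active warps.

Answer: occupancy 19/32, limited by warps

registers: 40 blocks
shared memory: 24 blocks
warps: 1 block
blocks: 24 blocks

Answer: 1 block, 19 active warps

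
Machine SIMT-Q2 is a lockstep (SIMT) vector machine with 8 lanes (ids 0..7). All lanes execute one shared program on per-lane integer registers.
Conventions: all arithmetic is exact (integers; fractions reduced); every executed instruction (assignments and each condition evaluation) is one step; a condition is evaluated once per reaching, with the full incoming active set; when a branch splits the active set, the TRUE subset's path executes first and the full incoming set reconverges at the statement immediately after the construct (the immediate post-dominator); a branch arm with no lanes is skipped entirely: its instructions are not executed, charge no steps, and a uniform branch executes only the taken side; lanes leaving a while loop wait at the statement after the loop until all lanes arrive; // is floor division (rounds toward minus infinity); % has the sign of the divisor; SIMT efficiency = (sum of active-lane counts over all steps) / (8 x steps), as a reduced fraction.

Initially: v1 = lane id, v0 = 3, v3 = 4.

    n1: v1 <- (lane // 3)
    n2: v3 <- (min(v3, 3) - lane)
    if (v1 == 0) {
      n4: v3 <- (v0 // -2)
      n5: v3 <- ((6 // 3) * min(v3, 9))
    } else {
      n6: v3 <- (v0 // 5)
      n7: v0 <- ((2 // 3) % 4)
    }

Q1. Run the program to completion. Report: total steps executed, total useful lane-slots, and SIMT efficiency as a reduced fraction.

Answer: 7 steps, 40 useful, 5/7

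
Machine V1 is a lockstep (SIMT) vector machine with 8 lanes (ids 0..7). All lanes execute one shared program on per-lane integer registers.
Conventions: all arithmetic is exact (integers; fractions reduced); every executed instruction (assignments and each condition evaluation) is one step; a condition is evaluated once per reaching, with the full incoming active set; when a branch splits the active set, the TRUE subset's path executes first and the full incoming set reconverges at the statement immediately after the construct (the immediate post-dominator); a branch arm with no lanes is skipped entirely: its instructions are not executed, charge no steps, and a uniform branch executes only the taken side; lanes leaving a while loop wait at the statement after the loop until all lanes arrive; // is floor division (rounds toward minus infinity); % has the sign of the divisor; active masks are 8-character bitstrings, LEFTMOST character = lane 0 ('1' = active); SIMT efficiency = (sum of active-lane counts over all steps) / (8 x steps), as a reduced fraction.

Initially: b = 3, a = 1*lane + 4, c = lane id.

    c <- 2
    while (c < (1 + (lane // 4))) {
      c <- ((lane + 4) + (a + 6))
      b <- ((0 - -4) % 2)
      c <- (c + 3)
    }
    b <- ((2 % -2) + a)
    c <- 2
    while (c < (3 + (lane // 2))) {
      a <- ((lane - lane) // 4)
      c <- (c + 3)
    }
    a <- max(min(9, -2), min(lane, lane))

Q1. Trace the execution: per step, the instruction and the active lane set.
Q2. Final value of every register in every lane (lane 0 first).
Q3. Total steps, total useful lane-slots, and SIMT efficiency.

step 0: c <- 2                       11111111
step 1: eval (c < (1 + (lane // 4))) 11111111
step 2: b <- ((2 % -2) + a)          11111111
step 3: c <- 2                       11111111
step 4: eval (c < (3 + (lane // 2))) 11111111
step 5: a <- ((lane - lane) // 4)    11111111
step 6: c <- (c + 3)                 11111111
step 7: eval (c < (3 + (lane // 2))) 11111111
step 8: a <- ((lane - lane) // 4)    00000011
step 9: c <- (c + 3)                 00000011
step 10: eval (c < (3 + (lane // 2))) 00000011
step 11: a <- max(min(9, -2), min(lane, lane)) 11111111

Answer: 12 steps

b: 4,5,6,7,8,9,10,11
a: 0,1,2,3,4,5,6,7
c: 5,5,5,5,5,5,8,8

steps = 12; useful = 78; efficiency = 78/96 = 13/16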